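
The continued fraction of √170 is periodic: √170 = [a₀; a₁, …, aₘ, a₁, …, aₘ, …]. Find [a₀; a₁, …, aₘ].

a₀ = ⌊√170⌋ = 13.
With m₀=0, d₀=1 and mₖ₊₁ = dₖaₖ − mₖ, dₖ₊₁ = (n − mₖ₊₁²)/dₖ, aₖ₊₁ = ⌊(a₀+mₖ₊₁)/dₖ₊₁⌋:
  k=1: m=13, d=1, a=26
d=1 and a=2a₀=26 at k=1, so the next step gives (m, d) = (13, 1) again — its k=1 value — and the period has length 1.

[13; 26]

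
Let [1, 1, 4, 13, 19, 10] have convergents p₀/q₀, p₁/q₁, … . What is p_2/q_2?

Using pₖ = aₖpₖ₋₁ + pₖ₋₂, qₖ = aₖqₖ₋₁ + qₖ₋₂ (with p₋₁=1, p₋₂=0, q₋₁=0, q₋₂=1):
  k=0: a=1, p=1, q=1
  k=1: a=1, p=2, q=1
  k=2: a=4, p=9, q=5

9/5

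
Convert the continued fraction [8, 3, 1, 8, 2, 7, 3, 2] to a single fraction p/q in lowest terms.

33184/4019

Using pₖ = aₖpₖ₋₁ + pₖ₋₂ and qₖ = aₖqₖ₋₁ + qₖ₋₂:
  k=0: a=8, p=8, q=1
  k=1: a=3, p=25, q=3
  k=2: a=1, p=33, q=4
  k=3: a=8, p=289, q=35
  k=4: a=2, p=611, q=74
  k=5: a=7, p=4566, q=553
  k=6: a=3, p=14309, q=1733
  k=7: a=2, p=33184, q=4019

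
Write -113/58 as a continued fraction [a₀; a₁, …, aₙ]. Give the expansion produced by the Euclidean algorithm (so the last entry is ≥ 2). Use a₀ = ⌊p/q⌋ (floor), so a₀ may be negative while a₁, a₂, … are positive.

-113 = -2*58 + 3
58 = 19*3 + 1
3 = 3*1 + 0  (stop)
So -113/58 = [-2; 19, 3].

[-2; 19, 3]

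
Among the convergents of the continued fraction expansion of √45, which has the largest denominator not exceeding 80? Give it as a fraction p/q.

161/24

√45 = [6; 1, 2, 2, 2, 1, 12, …] (period length 6).
Convergents:
  p_0/q_0 = 6/1
  p_1/q_1 = 7/1
  p_2/q_2 = 20/3
  p_3/q_3 = 47/7
  p_4/q_4 = 114/17
  p_5/q_5 = 161/24
  p_6/q_6 = 2046/305
q_5 = 24 ≤ 80 < 305 = q_6, so the answer is 161/24.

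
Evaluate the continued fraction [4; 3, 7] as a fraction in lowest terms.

95/22

Fold from the inside: start with 7/1.
  3 + 1/7 = 22/7
  4 + 7/22 = 95/22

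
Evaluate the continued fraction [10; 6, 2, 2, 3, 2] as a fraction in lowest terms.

2539/250

Fold from the inside: start with 2/1.
  3 + 1/2 = 7/2
  2 + 2/7 = 16/7
  2 + 7/16 = 39/16
  6 + 16/39 = 250/39
  10 + 39/250 = 2539/250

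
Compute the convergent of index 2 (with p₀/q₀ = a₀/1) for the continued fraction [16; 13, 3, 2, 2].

643/40

Using pₖ = aₖpₖ₋₁ + pₖ₋₂, qₖ = aₖqₖ₋₁ + qₖ₋₂ (with p₋₁=1, p₋₂=0, q₋₁=0, q₋₂=1):
  k=0: a=16, p=16, q=1
  k=1: a=13, p=209, q=13
  k=2: a=3, p=643, q=40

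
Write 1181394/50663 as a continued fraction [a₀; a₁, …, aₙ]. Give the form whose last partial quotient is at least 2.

[23; 3, 7, 4, 17, 6, 2, 2]

1181394 = 23*50663 + 16145
50663 = 3*16145 + 2228
16145 = 7*2228 + 549
2228 = 4*549 + 32
549 = 17*32 + 5
32 = 6*5 + 2
5 = 2*2 + 1
2 = 2*1 + 0  (stop)
So 1181394/50663 = [23; 3, 7, 4, 17, 6, 2, 2].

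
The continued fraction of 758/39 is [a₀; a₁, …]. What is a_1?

2

758 = 19·39 + 17   →  a_0 = 19
39 = 2·17 + 5   →  a_1 = 2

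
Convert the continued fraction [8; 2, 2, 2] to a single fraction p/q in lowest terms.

Using pₖ = aₖpₖ₋₁ + pₖ₋₂ and qₖ = aₖqₖ₋₁ + qₖ₋₂:
  k=0: a=8, p=8, q=1
  k=1: a=2, p=17, q=2
  k=2: a=2, p=42, q=5
  k=3: a=2, p=101, q=12

101/12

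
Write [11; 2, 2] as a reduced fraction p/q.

57/5

Fold from the inside: start with 2/1.
  2 + 1/2 = 5/2
  11 + 2/5 = 57/5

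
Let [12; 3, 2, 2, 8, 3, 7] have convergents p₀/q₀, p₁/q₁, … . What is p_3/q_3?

209/17

Using pₖ = aₖpₖ₋₁ + pₖ₋₂, qₖ = aₖqₖ₋₁ + qₖ₋₂ (with p₋₁=1, p₋₂=0, q₋₁=0, q₋₂=1):
  k=0: a=12, p=12, q=1
  k=1: a=3, p=37, q=3
  k=2: a=2, p=86, q=7
  k=3: a=2, p=209, q=17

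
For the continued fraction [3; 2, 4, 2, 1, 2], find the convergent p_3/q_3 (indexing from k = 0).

Using pₖ = aₖpₖ₋₁ + pₖ₋₂, qₖ = aₖqₖ₋₁ + qₖ₋₂ (with p₋₁=1, p₋₂=0, q₋₁=0, q₋₂=1):
  k=0: a=3, p=3, q=1
  k=1: a=2, p=7, q=2
  k=2: a=4, p=31, q=9
  k=3: a=2, p=69, q=20

69/20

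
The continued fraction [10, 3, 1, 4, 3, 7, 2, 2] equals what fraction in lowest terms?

24137/2352

Using pₖ = aₖpₖ₋₁ + pₖ₋₂ and qₖ = aₖqₖ₋₁ + qₖ₋₂:
  k=0: a=10, p=10, q=1
  k=1: a=3, p=31, q=3
  k=2: a=1, p=41, q=4
  k=3: a=4, p=195, q=19
  k=4: a=3, p=626, q=61
  k=5: a=7, p=4577, q=446
  k=6: a=2, p=9780, q=953
  k=7: a=2, p=24137, q=2352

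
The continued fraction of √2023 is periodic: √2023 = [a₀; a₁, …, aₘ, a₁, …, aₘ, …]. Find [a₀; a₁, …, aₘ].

[44; 1, 43, 1, 88]

a₀ = ⌊√2023⌋ = 44.
With m₀=0, d₀=1 and mₖ₊₁ = dₖaₖ − mₖ, dₖ₊₁ = (n − mₖ₊₁²)/dₖ, aₖ₊₁ = ⌊(a₀+mₖ₊₁)/dₖ₊₁⌋:
  k=1: m=44, d=87, a=1
  k=2: m=43, d=2, a=43
  k=3: m=43, d=87, a=1
  k=4: m=44, d=1, a=88
d=1 and a=2a₀=88 at k=4, so the next step gives (m, d) = (44, 87) again — its k=1 value — and the period has length 4.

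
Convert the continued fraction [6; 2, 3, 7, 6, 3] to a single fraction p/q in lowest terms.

Using pₖ = aₖpₖ₋₁ + pₖ₋₂ and qₖ = aₖqₖ₋₁ + qₖ₋₂:
  k=0: a=6, p=6, q=1
  k=1: a=2, p=13, q=2
  k=2: a=3, p=45, q=7
  k=3: a=7, p=328, q=51
  k=4: a=6, p=2013, q=313
  k=5: a=3, p=6367, q=990

6367/990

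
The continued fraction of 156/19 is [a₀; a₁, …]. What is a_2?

156 = 8·19 + 4   →  a_0 = 8
19 = 4·4 + 3   →  a_1 = 4
4 = 1·3 + 1   →  a_2 = 1

1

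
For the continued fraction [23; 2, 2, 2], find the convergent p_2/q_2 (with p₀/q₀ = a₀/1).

Using pₖ = aₖpₖ₋₁ + pₖ₋₂, qₖ = aₖqₖ₋₁ + qₖ₋₂ (with p₋₁=1, p₋₂=0, q₋₁=0, q₋₂=1):
  k=0: a=23, p=23, q=1
  k=1: a=2, p=47, q=2
  k=2: a=2, p=117, q=5

117/5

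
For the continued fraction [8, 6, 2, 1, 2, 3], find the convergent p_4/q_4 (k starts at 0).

Using pₖ = aₖpₖ₋₁ + pₖ₋₂, qₖ = aₖqₖ₋₁ + qₖ₋₂ (with p₋₁=1, p₋₂=0, q₋₁=0, q₋₂=1):
  k=0: a=8, p=8, q=1
  k=1: a=6, p=49, q=6
  k=2: a=2, p=106, q=13
  k=3: a=1, p=155, q=19
  k=4: a=2, p=416, q=51

416/51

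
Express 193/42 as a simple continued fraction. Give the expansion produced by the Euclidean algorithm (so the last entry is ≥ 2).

193 = 4×42 + 25
42 = 1×25 + 17
25 = 1×17 + 8
17 = 2×8 + 1
8 = 8×1 + 0  (stop)
So 193/42 = [4; 1, 1, 2, 8].

[4; 1, 1, 2, 8]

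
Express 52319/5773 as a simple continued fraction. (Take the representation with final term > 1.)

52319 = 9×5773 + 362
5773 = 15×362 + 343
362 = 1×343 + 19
343 = 18×19 + 1
19 = 19×1 + 0  (stop)
So 52319/5773 = [9; 15, 1, 18, 19].

[9; 15, 1, 18, 19]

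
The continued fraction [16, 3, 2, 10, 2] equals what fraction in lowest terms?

2492/153

Fold from the inside: start with 2/1.
  10 + 1/2 = 21/2
  2 + 2/21 = 44/21
  3 + 21/44 = 153/44
  16 + 44/153 = 2492/153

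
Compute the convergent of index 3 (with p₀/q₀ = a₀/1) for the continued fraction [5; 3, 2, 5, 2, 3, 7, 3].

201/38

Using pₖ = aₖpₖ₋₁ + pₖ₋₂, qₖ = aₖqₖ₋₁ + qₖ₋₂ (with p₋₁=1, p₋₂=0, q₋₁=0, q₋₂=1):
  k=0: a=5, p=5, q=1
  k=1: a=3, p=16, q=3
  k=2: a=2, p=37, q=7
  k=3: a=5, p=201, q=38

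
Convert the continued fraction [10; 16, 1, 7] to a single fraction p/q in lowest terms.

Using pₖ = aₖpₖ₋₁ + pₖ₋₂ and qₖ = aₖqₖ₋₁ + qₖ₋₂:
  k=0: a=10, p=10, q=1
  k=1: a=16, p=161, q=16
  k=2: a=1, p=171, q=17
  k=3: a=7, p=1358, q=135

1358/135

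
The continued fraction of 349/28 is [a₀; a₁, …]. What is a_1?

2

349 = 12·28 + 13   →  a_0 = 12
28 = 2·13 + 2   →  a_1 = 2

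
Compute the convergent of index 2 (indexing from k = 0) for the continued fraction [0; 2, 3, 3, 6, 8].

Using pₖ = aₖpₖ₋₁ + pₖ₋₂, qₖ = aₖqₖ₋₁ + qₖ₋₂ (with p₋₁=1, p₋₂=0, q₋₁=0, q₋₂=1):
  k=0: a=0, p=0, q=1
  k=1: a=2, p=1, q=2
  k=2: a=3, p=3, q=7

3/7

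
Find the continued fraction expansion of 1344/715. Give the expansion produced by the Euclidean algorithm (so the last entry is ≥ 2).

[1; 1, 7, 3, 5, 2, 2]

1344 = 1×715 + 629
715 = 1×629 + 86
629 = 7×86 + 27
86 = 3×27 + 5
27 = 5×5 + 2
5 = 2×2 + 1
2 = 2×1 + 0  (stop)
So 1344/715 = [1; 1, 7, 3, 5, 2, 2].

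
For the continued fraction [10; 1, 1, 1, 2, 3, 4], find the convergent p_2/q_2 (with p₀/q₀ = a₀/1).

21/2

Using pₖ = aₖpₖ₋₁ + pₖ₋₂, qₖ = aₖqₖ₋₁ + qₖ₋₂ (with p₋₁=1, p₋₂=0, q₋₁=0, q₋₂=1):
  k=0: a=10, p=10, q=1
  k=1: a=1, p=11, q=1
  k=2: a=1, p=21, q=2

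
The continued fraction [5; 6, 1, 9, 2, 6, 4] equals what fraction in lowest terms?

Fold from the inside: start with 4/1.
  6 + 1/4 = 25/4
  2 + 4/25 = 54/25
  9 + 25/54 = 511/54
  1 + 54/511 = 565/511
  6 + 511/565 = 3901/565
  5 + 565/3901 = 20070/3901

20070/3901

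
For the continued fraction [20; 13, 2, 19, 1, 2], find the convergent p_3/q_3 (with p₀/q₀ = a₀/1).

10559/526

Using pₖ = aₖpₖ₋₁ + pₖ₋₂, qₖ = aₖqₖ₋₁ + qₖ₋₂ (with p₋₁=1, p₋₂=0, q₋₁=0, q₋₂=1):
  k=0: a=20, p=20, q=1
  k=1: a=13, p=261, q=13
  k=2: a=2, p=542, q=27
  k=3: a=19, p=10559, q=526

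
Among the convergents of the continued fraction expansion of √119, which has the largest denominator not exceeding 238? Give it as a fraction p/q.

2509/230

√119 = [10; 1, 9, 1, 20, …] (period length 4).
Convergents:
  p_0/q_0 = 10/1
  p_1/q_1 = 11/1
  p_2/q_2 = 109/10
  p_3/q_3 = 120/11
  p_4/q_4 = 2509/230
  p_5/q_5 = 2629/241
q_4 = 230 ≤ 238 < 241 = q_5, so the answer is 2509/230.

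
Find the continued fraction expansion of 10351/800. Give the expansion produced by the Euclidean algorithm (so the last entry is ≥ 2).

[12; 1, 15, 3, 16]

10351 = 12*800 + 751
800 = 1*751 + 49
751 = 15*49 + 16
49 = 3*16 + 1
16 = 16*1 + 0  (stop)
So 10351/800 = [12; 1, 15, 3, 16].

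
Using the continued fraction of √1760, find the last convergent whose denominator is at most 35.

881/21

√1760 = [41; 1, 19, 1, 82, …] (period length 4).
Convergents:
  p_0/q_0 = 41/1
  p_1/q_1 = 42/1
  p_2/q_2 = 839/20
  p_3/q_3 = 881/21
  p_4/q_4 = 73081/1742
q_3 = 21 ≤ 35 < 1742 = q_4, so the answer is 881/21.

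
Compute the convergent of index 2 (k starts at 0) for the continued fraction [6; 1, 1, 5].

Using pₖ = aₖpₖ₋₁ + pₖ₋₂, qₖ = aₖqₖ₋₁ + qₖ₋₂ (with p₋₁=1, p₋₂=0, q₋₁=0, q₋₂=1):
  k=0: a=6, p=6, q=1
  k=1: a=1, p=7, q=1
  k=2: a=1, p=13, q=2

13/2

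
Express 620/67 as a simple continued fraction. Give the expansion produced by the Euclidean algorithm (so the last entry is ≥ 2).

[9; 3, 1, 16]

620 = 9×67 + 17
67 = 3×17 + 16
17 = 1×16 + 1
16 = 16×1 + 0  (stop)
So 620/67 = [9; 3, 1, 16].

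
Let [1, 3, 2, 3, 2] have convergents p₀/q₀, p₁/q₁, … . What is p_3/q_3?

31/24

Using pₖ = aₖpₖ₋₁ + pₖ₋₂, qₖ = aₖqₖ₋₁ + qₖ₋₂ (with p₋₁=1, p₋₂=0, q₋₁=0, q₋₂=1):
  k=0: a=1, p=1, q=1
  k=1: a=3, p=4, q=3
  k=2: a=2, p=9, q=7
  k=3: a=3, p=31, q=24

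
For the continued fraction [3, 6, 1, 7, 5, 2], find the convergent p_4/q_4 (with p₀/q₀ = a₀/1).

Using pₖ = aₖpₖ₋₁ + pₖ₋₂, qₖ = aₖqₖ₋₁ + qₖ₋₂ (with p₋₁=1, p₋₂=0, q₋₁=0, q₋₂=1):
  k=0: a=3, p=3, q=1
  k=1: a=6, p=19, q=6
  k=2: a=1, p=22, q=7
  k=3: a=7, p=173, q=55
  k=4: a=5, p=887, q=282

887/282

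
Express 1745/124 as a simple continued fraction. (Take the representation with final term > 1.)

1745 = 14×124 + 9
124 = 13×9 + 7
9 = 1×7 + 2
7 = 3×2 + 1
2 = 2×1 + 0  (stop)
So 1745/124 = [14; 13, 1, 3, 2].

[14; 13, 1, 3, 2]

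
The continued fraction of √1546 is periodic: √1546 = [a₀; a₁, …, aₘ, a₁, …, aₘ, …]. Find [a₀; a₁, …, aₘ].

[39; 3, 7, 1, 1, 7, 3, 78]

a₀ = ⌊√1546⌋ = 39.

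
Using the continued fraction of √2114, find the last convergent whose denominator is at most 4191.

192419/4185

√2114 = [45; 1, 44, 1, 90, …] (period length 4).
Convergents:
  p_0/q_0 = 45/1
  p_1/q_1 = 46/1
  p_2/q_2 = 2069/45
  p_3/q_3 = 2115/46
  p_4/q_4 = 192419/4185
  p_5/q_5 = 194534/4231
q_4 = 4185 ≤ 4191 < 4231 = q_5, so the answer is 192419/4185.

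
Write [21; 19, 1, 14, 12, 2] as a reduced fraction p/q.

158192/7515

Using pₖ = aₖpₖ₋₁ + pₖ₋₂ and qₖ = aₖqₖ₋₁ + qₖ₋₂:
  k=0: a=21, p=21, q=1
  k=1: a=19, p=400, q=19
  k=2: a=1, p=421, q=20
  k=3: a=14, p=6294, q=299
  k=4: a=12, p=75949, q=3608
  k=5: a=2, p=158192, q=7515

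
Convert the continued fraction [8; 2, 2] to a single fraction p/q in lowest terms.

Fold from the inside: start with 2/1.
  2 + 1/2 = 5/2
  8 + 2/5 = 42/5

42/5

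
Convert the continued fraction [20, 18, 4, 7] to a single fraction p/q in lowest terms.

Fold from the inside: start with 7/1.
  4 + 1/7 = 29/7
  18 + 7/29 = 529/29
  20 + 29/529 = 10609/529

10609/529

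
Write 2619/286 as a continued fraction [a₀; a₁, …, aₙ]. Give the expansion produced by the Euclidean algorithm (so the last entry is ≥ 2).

2619 = 9·286 + 45
286 = 6·45 + 16
45 = 2·16 + 13
16 = 1·13 + 3
13 = 4·3 + 1
3 = 3·1 + 0  (stop)
So 2619/286 = [9; 6, 2, 1, 4, 3].

[9; 6, 2, 1, 4, 3]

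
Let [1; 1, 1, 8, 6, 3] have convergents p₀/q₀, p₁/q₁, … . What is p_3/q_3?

26/17

Using pₖ = aₖpₖ₋₁ + pₖ₋₂, qₖ = aₖqₖ₋₁ + qₖ₋₂ (with p₋₁=1, p₋₂=0, q₋₁=0, q₋₂=1):
  k=0: a=1, p=1, q=1
  k=1: a=1, p=2, q=1
  k=2: a=1, p=3, q=2
  k=3: a=8, p=26, q=17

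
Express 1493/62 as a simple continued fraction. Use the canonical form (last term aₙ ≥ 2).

[24; 12, 2, 2]

1493 = 24·62 + 5
62 = 12·5 + 2
5 = 2·2 + 1
2 = 2·1 + 0  (stop)
So 1493/62 = [24; 12, 2, 2].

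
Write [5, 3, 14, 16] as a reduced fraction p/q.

Fold from the inside: start with 16/1.
  14 + 1/16 = 225/16
  3 + 16/225 = 691/225
  5 + 225/691 = 3680/691

3680/691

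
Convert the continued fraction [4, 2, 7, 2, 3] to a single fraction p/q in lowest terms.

Fold from the inside: start with 3/1.
  2 + 1/3 = 7/3
  7 + 3/7 = 52/7
  2 + 7/52 = 111/52
  4 + 52/111 = 496/111

496/111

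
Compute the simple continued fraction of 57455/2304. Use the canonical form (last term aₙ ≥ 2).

57455 = 24×2304 + 2159
2304 = 1×2159 + 145
2159 = 14×145 + 129
145 = 1×129 + 16
129 = 8×16 + 1
16 = 16×1 + 0  (stop)
So 57455/2304 = [24; 1, 14, 1, 8, 16].

[24; 1, 14, 1, 8, 16]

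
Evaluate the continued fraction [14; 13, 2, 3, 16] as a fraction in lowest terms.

Using pₖ = aₖpₖ₋₁ + pₖ₋₂ and qₖ = aₖqₖ₋₁ + qₖ₋₂:
  k=0: a=14, p=14, q=1
  k=1: a=13, p=183, q=13
  k=2: a=2, p=380, q=27
  k=3: a=3, p=1323, q=94
  k=4: a=16, p=21548, q=1531

21548/1531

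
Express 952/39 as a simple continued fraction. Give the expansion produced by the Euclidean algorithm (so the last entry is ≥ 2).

952 = 24·39 + 16
39 = 2·16 + 7
16 = 2·7 + 2
7 = 3·2 + 1
2 = 2·1 + 0  (stop)
So 952/39 = [24; 2, 2, 3, 2].

[24; 2, 2, 3, 2]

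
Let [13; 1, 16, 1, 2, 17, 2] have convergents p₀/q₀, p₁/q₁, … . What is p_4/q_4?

739/53

Using pₖ = aₖpₖ₋₁ + pₖ₋₂, qₖ = aₖqₖ₋₁ + qₖ₋₂ (with p₋₁=1, p₋₂=0, q₋₁=0, q₋₂=1):
  k=0: a=13, p=13, q=1
  k=1: a=1, p=14, q=1
  k=2: a=16, p=237, q=17
  k=3: a=1, p=251, q=18
  k=4: a=2, p=739, q=53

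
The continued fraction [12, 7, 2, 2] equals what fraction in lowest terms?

449/37

Fold from the inside: start with 2/1.
  2 + 1/2 = 5/2
  7 + 2/5 = 37/5
  12 + 5/37 = 449/37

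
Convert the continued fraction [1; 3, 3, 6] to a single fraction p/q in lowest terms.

82/63

Using pₖ = aₖpₖ₋₁ + pₖ₋₂ and qₖ = aₖqₖ₋₁ + qₖ₋₂:
  k=0: a=1, p=1, q=1
  k=1: a=3, p=4, q=3
  k=2: a=3, p=13, q=10
  k=3: a=6, p=82, q=63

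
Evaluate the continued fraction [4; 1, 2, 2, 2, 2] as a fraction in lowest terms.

Fold from the inside: start with 2/1.
  2 + 1/2 = 5/2
  2 + 2/5 = 12/5
  2 + 5/12 = 29/12
  1 + 12/29 = 41/29
  4 + 29/41 = 193/41

193/41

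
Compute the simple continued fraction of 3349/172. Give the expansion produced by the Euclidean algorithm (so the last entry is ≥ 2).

[19; 2, 8, 10]

3349 = 19×172 + 81
172 = 2×81 + 10
81 = 8×10 + 1
10 = 10×1 + 0  (stop)
So 3349/172 = [19; 2, 8, 10].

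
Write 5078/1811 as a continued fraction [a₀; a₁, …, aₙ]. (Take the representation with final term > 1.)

5078 = 2×1811 + 1456
1811 = 1×1456 + 355
1456 = 4×355 + 36
355 = 9×36 + 31
36 = 1×31 + 5
31 = 6×5 + 1
5 = 5×1 + 0  (stop)
So 5078/1811 = [2; 1, 4, 9, 1, 6, 5].

[2; 1, 4, 9, 1, 6, 5]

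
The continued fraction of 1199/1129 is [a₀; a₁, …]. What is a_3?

1199 = 1·1129 + 70   →  a_0 = 1
1129 = 16·70 + 9   →  a_1 = 16
70 = 7·9 + 7   →  a_2 = 7
9 = 1·7 + 2   →  a_3 = 1

1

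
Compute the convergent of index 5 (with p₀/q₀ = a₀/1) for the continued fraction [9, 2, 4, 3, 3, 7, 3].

6623/701

Using pₖ = aₖpₖ₋₁ + pₖ₋₂, qₖ = aₖqₖ₋₁ + qₖ₋₂ (with p₋₁=1, p₋₂=0, q₋₁=0, q₋₂=1):
  k=0: a=9, p=9, q=1
  k=1: a=2, p=19, q=2
  k=2: a=4, p=85, q=9
  k=3: a=3, p=274, q=29
  k=4: a=3, p=907, q=96
  k=5: a=7, p=6623, q=701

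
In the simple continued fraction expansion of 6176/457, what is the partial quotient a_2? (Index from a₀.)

6176 = 13·457 + 235   →  a_0 = 13
457 = 1·235 + 222   →  a_1 = 1
235 = 1·222 + 13   →  a_2 = 1

1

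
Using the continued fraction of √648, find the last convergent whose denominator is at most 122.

1731/68

√648 = [25; 2, 5, 6, 5, 2, 50, …] (period length 6).
Convergents:
  p_0/q_0 = 25/1
  p_1/q_1 = 51/2
  p_2/q_2 = 280/11
  p_3/q_3 = 1731/68
  p_4/q_4 = 8935/351
q_3 = 68 ≤ 122 < 351 = q_4, so the answer is 1731/68.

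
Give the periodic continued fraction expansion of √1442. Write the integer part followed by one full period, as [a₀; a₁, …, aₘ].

[37; 1, 36, 1, 74]

a₀ = ⌊√1442⌋ = 37.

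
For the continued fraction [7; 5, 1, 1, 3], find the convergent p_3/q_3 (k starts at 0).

79/11

Using pₖ = aₖpₖ₋₁ + pₖ₋₂, qₖ = aₖqₖ₋₁ + qₖ₋₂ (with p₋₁=1, p₋₂=0, q₋₁=0, q₋₂=1):
  k=0: a=7, p=7, q=1
  k=1: a=5, p=36, q=5
  k=2: a=1, p=43, q=6
  k=3: a=1, p=79, q=11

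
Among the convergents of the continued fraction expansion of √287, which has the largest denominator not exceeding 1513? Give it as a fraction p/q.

√287 = [16; 1, 15, 1, 32, …] (period length 4).
Convergents:
  p_0/q_0 = 16/1
  p_1/q_1 = 17/1
  p_2/q_2 = 271/16
  p_3/q_3 = 288/17
  p_4/q_4 = 9487/560
  p_5/q_5 = 9775/577
  p_6/q_6 = 156112/9215
q_5 = 577 ≤ 1513 < 9215 = q_6, so the answer is 9775/577.

9775/577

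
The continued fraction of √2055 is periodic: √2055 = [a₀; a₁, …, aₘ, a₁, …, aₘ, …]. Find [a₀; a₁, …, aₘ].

[45; 3, 90]

a₀ = ⌊√2055⌋ = 45.
With m₀=0, d₀=1 and mₖ₊₁ = dₖaₖ − mₖ, dₖ₊₁ = (n − mₖ₊₁²)/dₖ, aₖ₊₁ = ⌊(a₀+mₖ₊₁)/dₖ₊₁⌋:
  k=1: m=45, d=30, a=3
  k=2: m=45, d=1, a=90
d=1 and a=2a₀=90 at k=2, so the next step gives (m, d) = (45, 30) again — its k=1 value — and the period has length 2.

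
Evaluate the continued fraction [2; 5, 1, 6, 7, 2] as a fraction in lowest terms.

1361/627

Using pₖ = aₖpₖ₋₁ + pₖ₋₂ and qₖ = aₖqₖ₋₁ + qₖ₋₂:
  k=0: a=2, p=2, q=1
  k=1: a=5, p=11, q=5
  k=2: a=1, p=13, q=6
  k=3: a=6, p=89, q=41
  k=4: a=7, p=636, q=293
  k=5: a=2, p=1361, q=627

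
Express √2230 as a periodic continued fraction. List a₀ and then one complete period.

a₀ = ⌊√2230⌋ = 47.

[47; 4, 2, 18, 2, 4, 94]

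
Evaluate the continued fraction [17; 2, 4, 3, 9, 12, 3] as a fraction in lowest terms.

Fold from the inside: start with 3/1.
  12 + 1/3 = 37/3
  9 + 3/37 = 336/37
  3 + 37/336 = 1045/336
  4 + 336/1045 = 4516/1045
  2 + 1045/4516 = 10077/4516
  17 + 4516/10077 = 175825/10077

175825/10077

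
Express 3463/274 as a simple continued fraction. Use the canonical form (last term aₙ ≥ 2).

3463 = 12*274 + 175
274 = 1*175 + 99
175 = 1*99 + 76
99 = 1*76 + 23
76 = 3*23 + 7
23 = 3*7 + 2
7 = 3*2 + 1
2 = 2*1 + 0  (stop)
So 3463/274 = [12; 1, 1, 1, 3, 3, 3, 2].

[12; 1, 1, 1, 3, 3, 3, 2]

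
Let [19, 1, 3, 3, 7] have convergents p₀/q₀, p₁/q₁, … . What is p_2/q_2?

Using pₖ = aₖpₖ₋₁ + pₖ₋₂, qₖ = aₖqₖ₋₁ + qₖ₋₂ (with p₋₁=1, p₋₂=0, q₋₁=0, q₋₂=1):
  k=0: a=19, p=19, q=1
  k=1: a=1, p=20, q=1
  k=2: a=3, p=79, q=4

79/4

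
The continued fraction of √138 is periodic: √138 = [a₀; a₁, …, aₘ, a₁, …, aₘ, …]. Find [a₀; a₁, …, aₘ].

a₀ = ⌊√138⌋ = 11.
With m₀=0, d₀=1 and mₖ₊₁ = dₖaₖ − mₖ, dₖ₊₁ = (n − mₖ₊₁²)/dₖ, aₖ₊₁ = ⌊(a₀+mₖ₊₁)/dₖ₊₁⌋:
  k=1: m=11, d=17, a=1
  k=2: m=6, d=6, a=2
  k=3: m=6, d=17, a=1
  k=4: m=11, d=1, a=22
d=1 and a=2a₀=22 at k=4, so the next step gives (m, d) = (11, 17) again — its k=1 value — and the period has length 4.

[11; 1, 2, 1, 22]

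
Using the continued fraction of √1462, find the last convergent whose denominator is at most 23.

650/17

√1462 = [38; 4, 4, 4, 76, …] (period length 4).
Convergents:
  p_0/q_0 = 38/1
  p_1/q_1 = 153/4
  p_2/q_2 = 650/17
  p_3/q_3 = 2753/72
q_2 = 17 ≤ 23 < 72 = q_3, so the answer is 650/17.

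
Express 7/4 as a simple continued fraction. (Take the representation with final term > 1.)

7 = 1*4 + 3
4 = 1*3 + 1
3 = 3*1 + 0  (stop)
So 7/4 = [1; 1, 3].

[1; 1, 3]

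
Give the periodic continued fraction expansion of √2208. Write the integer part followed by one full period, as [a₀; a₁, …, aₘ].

[46; 1, 92]

a₀ = ⌊√2208⌋ = 46.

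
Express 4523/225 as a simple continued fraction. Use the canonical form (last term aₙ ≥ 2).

4523 = 20·225 + 23
225 = 9·23 + 18
23 = 1·18 + 5
18 = 3·5 + 3
5 = 1·3 + 2
3 = 1·2 + 1
2 = 2·1 + 0  (stop)
So 4523/225 = [20; 9, 1, 3, 1, 1, 2].

[20; 9, 1, 3, 1, 1, 2]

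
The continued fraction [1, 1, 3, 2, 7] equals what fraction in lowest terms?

Using pₖ = aₖpₖ₋₁ + pₖ₋₂ and qₖ = aₖqₖ₋₁ + qₖ₋₂:
  k=0: a=1, p=1, q=1
  k=1: a=1, p=2, q=1
  k=2: a=3, p=7, q=4
  k=3: a=2, p=16, q=9
  k=4: a=7, p=119, q=67

119/67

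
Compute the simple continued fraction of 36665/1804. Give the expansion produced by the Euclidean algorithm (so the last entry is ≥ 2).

36665 = 20×1804 + 585
1804 = 3×585 + 49
585 = 11×49 + 46
49 = 1×46 + 3
46 = 15×3 + 1
3 = 3×1 + 0  (stop)
So 36665/1804 = [20; 3, 11, 1, 15, 3].

[20; 3, 11, 1, 15, 3]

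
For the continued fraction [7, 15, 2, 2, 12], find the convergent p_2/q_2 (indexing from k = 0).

Using pₖ = aₖpₖ₋₁ + pₖ₋₂, qₖ = aₖqₖ₋₁ + qₖ₋₂ (with p₋₁=1, p₋₂=0, q₋₁=0, q₋₂=1):
  k=0: a=7, p=7, q=1
  k=1: a=15, p=106, q=15
  k=2: a=2, p=219, q=31

219/31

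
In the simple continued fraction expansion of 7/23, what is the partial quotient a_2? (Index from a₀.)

7 = 0·23 + 7   →  a_0 = 0
23 = 3·7 + 2   →  a_1 = 3
7 = 3·2 + 1   →  a_2 = 3

3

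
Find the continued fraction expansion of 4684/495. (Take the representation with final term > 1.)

[9; 2, 6, 5, 3, 2]

4684 = 9·495 + 229
495 = 2·229 + 37
229 = 6·37 + 7
37 = 5·7 + 2
7 = 3·2 + 1
2 = 2·1 + 0  (stop)
So 4684/495 = [9; 2, 6, 5, 3, 2].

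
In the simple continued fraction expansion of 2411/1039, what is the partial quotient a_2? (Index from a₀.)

2411 = 2·1039 + 333   →  a_0 = 2
1039 = 3·333 + 40   →  a_1 = 3
333 = 8·40 + 13   →  a_2 = 8

8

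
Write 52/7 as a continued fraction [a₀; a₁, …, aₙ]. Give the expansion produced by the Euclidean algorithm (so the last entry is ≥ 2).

52 = 7*7 + 3
7 = 2*3 + 1
3 = 3*1 + 0  (stop)
So 52/7 = [7; 2, 3].

[7; 2, 3]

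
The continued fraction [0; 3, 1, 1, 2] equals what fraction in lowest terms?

5/18

Using pₖ = aₖpₖ₋₁ + pₖ₋₂ and qₖ = aₖqₖ₋₁ + qₖ₋₂:
  k=0: a=0, p=0, q=1
  k=1: a=3, p=1, q=3
  k=2: a=1, p=1, q=4
  k=3: a=1, p=2, q=7
  k=4: a=2, p=5, q=18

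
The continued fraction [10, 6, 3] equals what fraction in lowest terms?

Using pₖ = aₖpₖ₋₁ + pₖ₋₂ and qₖ = aₖqₖ₋₁ + qₖ₋₂:
  k=0: a=10, p=10, q=1
  k=1: a=6, p=61, q=6
  k=2: a=3, p=193, q=19

193/19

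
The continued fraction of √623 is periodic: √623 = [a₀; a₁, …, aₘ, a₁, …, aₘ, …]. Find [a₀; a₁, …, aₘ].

[24; 1, 23, 1, 48]

a₀ = ⌊√623⌋ = 24.
With m₀=0, d₀=1 and mₖ₊₁ = dₖaₖ − mₖ, dₖ₊₁ = (n − mₖ₊₁²)/dₖ, aₖ₊₁ = ⌊(a₀+mₖ₊₁)/dₖ₊₁⌋:
  k=1: m=24, d=47, a=1
  k=2: m=23, d=2, a=23
  k=3: m=23, d=47, a=1
  k=4: m=24, d=1, a=48
d=1 and a=2a₀=48 at k=4, so the next step gives (m, d) = (24, 47) again — its k=1 value — and the period has length 4.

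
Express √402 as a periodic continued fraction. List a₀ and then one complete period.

[20; 20, 40]

a₀ = ⌊√402⌋ = 20.
With m₀=0, d₀=1 and mₖ₊₁ = dₖaₖ − mₖ, dₖ₊₁ = (n − mₖ₊₁²)/dₖ, aₖ₊₁ = ⌊(a₀+mₖ₊₁)/dₖ₊₁⌋:
  k=1: m=20, d=2, a=20
  k=2: m=20, d=1, a=40
d=1 and a=2a₀=40 at k=2, so the next step gives (m, d) = (20, 2) again — its k=1 value — and the period has length 2.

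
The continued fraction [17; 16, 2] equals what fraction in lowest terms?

Fold from the inside: start with 2/1.
  16 + 1/2 = 33/2
  17 + 2/33 = 563/33

563/33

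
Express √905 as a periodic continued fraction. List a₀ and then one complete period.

a₀ = ⌊√905⌋ = 30.
With m₀=0, d₀=1 and mₖ₊₁ = dₖaₖ − mₖ, dₖ₊₁ = (n − mₖ₊₁²)/dₖ, aₖ₊₁ = ⌊(a₀+mₖ₊₁)/dₖ₊₁⌋:
  k=1: m=30, d=5, a=12
  k=2: m=30, d=1, a=60
d=1 and a=2a₀=60 at k=2, so the next step gives (m, d) = (30, 5) again — its k=1 value — and the period has length 2.

[30; 12, 60]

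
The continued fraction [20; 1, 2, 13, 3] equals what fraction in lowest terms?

Fold from the inside: start with 3/1.
  13 + 1/3 = 40/3
  2 + 3/40 = 83/40
  1 + 40/83 = 123/83
  20 + 83/123 = 2543/123

2543/123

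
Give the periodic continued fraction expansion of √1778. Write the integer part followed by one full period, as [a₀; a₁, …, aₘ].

a₀ = ⌊√1778⌋ = 42.
With m₀=0, d₀=1 and mₖ₊₁ = dₖaₖ − mₖ, dₖ₊₁ = (n − mₖ₊₁²)/dₖ, aₖ₊₁ = ⌊(a₀+mₖ₊₁)/dₖ₊₁⌋:
  k=1: m=42, d=14, a=6
  k=2: m=42, d=1, a=84
d=1 and a=2a₀=84 at k=2, so the next step gives (m, d) = (42, 14) again — its k=1 value — and the period has length 2.

[42; 6, 84]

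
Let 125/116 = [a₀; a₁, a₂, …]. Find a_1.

12

125 = 1·116 + 9   →  a_0 = 1
116 = 12·9 + 8   →  a_1 = 12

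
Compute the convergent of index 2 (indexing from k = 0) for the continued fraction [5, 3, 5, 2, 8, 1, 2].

85/16

Using pₖ = aₖpₖ₋₁ + pₖ₋₂, qₖ = aₖqₖ₋₁ + qₖ₋₂ (with p₋₁=1, p₋₂=0, q₋₁=0, q₋₂=1):
  k=0: a=5, p=5, q=1
  k=1: a=3, p=16, q=3
  k=2: a=5, p=85, q=16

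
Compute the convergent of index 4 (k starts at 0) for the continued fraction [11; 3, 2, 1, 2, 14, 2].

305/27

Using pₖ = aₖpₖ₋₁ + pₖ₋₂, qₖ = aₖqₖ₋₁ + qₖ₋₂ (with p₋₁=1, p₋₂=0, q₋₁=0, q₋₂=1):
  k=0: a=11, p=11, q=1
  k=1: a=3, p=34, q=3
  k=2: a=2, p=79, q=7
  k=3: a=1, p=113, q=10
  k=4: a=2, p=305, q=27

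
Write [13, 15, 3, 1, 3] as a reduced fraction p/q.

2992/229

Fold from the inside: start with 3/1.
  1 + 1/3 = 4/3
  3 + 3/4 = 15/4
  15 + 4/15 = 229/15
  13 + 15/229 = 2992/229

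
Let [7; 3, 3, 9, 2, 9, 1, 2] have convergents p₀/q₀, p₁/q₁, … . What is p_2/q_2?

73/10

Using pₖ = aₖpₖ₋₁ + pₖ₋₂, qₖ = aₖqₖ₋₁ + qₖ₋₂ (with p₋₁=1, p₋₂=0, q₋₁=0, q₋₂=1):
  k=0: a=7, p=7, q=1
  k=1: a=3, p=22, q=3
  k=2: a=3, p=73, q=10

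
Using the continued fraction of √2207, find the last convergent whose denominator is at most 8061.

√2207 = [46; 1, 45, 1, 92, …] (period length 4).
Convergents:
  p_0/q_0 = 46/1
  p_1/q_1 = 47/1
  p_2/q_2 = 2161/46
  p_3/q_3 = 2208/47
  p_4/q_4 = 205297/4370
  p_5/q_5 = 207505/4417
  p_6/q_6 = 9543022/203135
q_5 = 4417 ≤ 8061 < 203135 = q_6, so the answer is 207505/4417.

207505/4417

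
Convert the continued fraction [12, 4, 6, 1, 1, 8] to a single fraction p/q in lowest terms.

Fold from the inside: start with 8/1.
  1 + 1/8 = 9/8
  1 + 8/9 = 17/9
  6 + 9/17 = 111/17
  4 + 17/111 = 461/111
  12 + 111/461 = 5643/461

5643/461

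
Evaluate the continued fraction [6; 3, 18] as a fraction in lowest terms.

Using pₖ = aₖpₖ₋₁ + pₖ₋₂ and qₖ = aₖqₖ₋₁ + qₖ₋₂:
  k=0: a=6, p=6, q=1
  k=1: a=3, p=19, q=3
  k=2: a=18, p=348, q=55

348/55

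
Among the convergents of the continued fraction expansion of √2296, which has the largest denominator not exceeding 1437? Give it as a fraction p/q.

√2296 = [47; 1, 10, 1, 94, …] (period length 4).
Convergents:
  p_0/q_0 = 47/1
  p_1/q_1 = 48/1
  p_2/q_2 = 527/11
  p_3/q_3 = 575/12
  p_4/q_4 = 54577/1139
  p_5/q_5 = 55152/1151
  p_6/q_6 = 606097/12649
q_5 = 1151 ≤ 1437 < 12649 = q_6, so the answer is 55152/1151.

55152/1151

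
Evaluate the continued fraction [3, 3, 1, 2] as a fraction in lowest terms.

Fold from the inside: start with 2/1.
  1 + 1/2 = 3/2
  3 + 2/3 = 11/3
  3 + 3/11 = 36/11

36/11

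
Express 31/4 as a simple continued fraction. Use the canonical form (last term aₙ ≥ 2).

[7; 1, 3]

31 = 7×4 + 3
4 = 1×3 + 1
3 = 3×1 + 0  (stop)
So 31/4 = [7; 1, 3].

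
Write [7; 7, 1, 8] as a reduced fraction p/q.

506/71

Using pₖ = aₖpₖ₋₁ + pₖ₋₂ and qₖ = aₖqₖ₋₁ + qₖ₋₂:
  k=0: a=7, p=7, q=1
  k=1: a=7, p=50, q=7
  k=2: a=1, p=57, q=8
  k=3: a=8, p=506, q=71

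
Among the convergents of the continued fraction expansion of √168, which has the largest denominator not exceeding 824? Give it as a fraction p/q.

8749/675

√168 = [12; 1, 24, …] (period length 2).
Convergents:
  p_0/q_0 = 12/1
  p_1/q_1 = 13/1
  p_2/q_2 = 324/25
  p_3/q_3 = 337/26
  p_4/q_4 = 8412/649
  p_5/q_5 = 8749/675
  p_6/q_6 = 218388/16849
q_5 = 675 ≤ 824 < 16849 = q_6, so the answer is 8749/675.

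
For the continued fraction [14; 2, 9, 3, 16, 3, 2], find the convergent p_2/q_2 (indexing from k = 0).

Using pₖ = aₖpₖ₋₁ + pₖ₋₂, qₖ = aₖqₖ₋₁ + qₖ₋₂ (with p₋₁=1, p₋₂=0, q₋₁=0, q₋₂=1):
  k=0: a=14, p=14, q=1
  k=1: a=2, p=29, q=2
  k=2: a=9, p=275, q=19

275/19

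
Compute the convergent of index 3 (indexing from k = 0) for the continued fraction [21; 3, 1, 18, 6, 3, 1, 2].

Using pₖ = aₖpₖ₋₁ + pₖ₋₂, qₖ = aₖqₖ₋₁ + qₖ₋₂ (with p₋₁=1, p₋₂=0, q₋₁=0, q₋₂=1):
  k=0: a=21, p=21, q=1
  k=1: a=3, p=64, q=3
  k=2: a=1, p=85, q=4
  k=3: a=18, p=1594, q=75

1594/75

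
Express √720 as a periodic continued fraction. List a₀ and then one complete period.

[26; 1, 4, 1, 52]

a₀ = ⌊√720⌋ = 26.
With m₀=0, d₀=1 and mₖ₊₁ = dₖaₖ − mₖ, dₖ₊₁ = (n − mₖ₊₁²)/dₖ, aₖ₊₁ = ⌊(a₀+mₖ₊₁)/dₖ₊₁⌋:
  k=1: m=26, d=44, a=1
  k=2: m=18, d=9, a=4
  k=3: m=18, d=44, a=1
  k=4: m=26, d=1, a=52
d=1 and a=2a₀=52 at k=4, so the next step gives (m, d) = (26, 44) again — its k=1 value — and the period has length 4.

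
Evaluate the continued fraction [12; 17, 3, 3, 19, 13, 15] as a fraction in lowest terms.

Using pₖ = aₖpₖ₋₁ + pₖ₋₂ and qₖ = aₖqₖ₋₁ + qₖ₋₂:
  k=0: a=12, p=12, q=1
  k=1: a=17, p=205, q=17
  k=2: a=3, p=627, q=52
  k=3: a=3, p=2086, q=173
  k=4: a=19, p=40261, q=3339
  k=5: a=13, p=525479, q=43580
  k=6: a=15, p=7922446, q=657039

7922446/657039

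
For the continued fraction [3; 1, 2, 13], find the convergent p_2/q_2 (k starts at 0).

Using pₖ = aₖpₖ₋₁ + pₖ₋₂, qₖ = aₖqₖ₋₁ + qₖ₋₂ (with p₋₁=1, p₋₂=0, q₋₁=0, q₋₂=1):
  k=0: a=3, p=3, q=1
  k=1: a=1, p=4, q=1
  k=2: a=2, p=11, q=3

11/3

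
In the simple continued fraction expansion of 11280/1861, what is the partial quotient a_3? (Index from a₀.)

12

11280 = 6·1861 + 114   →  a_0 = 6
1861 = 16·114 + 37   →  a_1 = 16
114 = 3·37 + 3   →  a_2 = 3
37 = 12·3 + 1   →  a_3 = 12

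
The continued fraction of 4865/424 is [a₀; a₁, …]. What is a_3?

7

4865 = 11·424 + 201   →  a_0 = 11
424 = 2·201 + 22   →  a_1 = 2
201 = 9·22 + 3   →  a_2 = 9
22 = 7·3 + 1   →  a_3 = 7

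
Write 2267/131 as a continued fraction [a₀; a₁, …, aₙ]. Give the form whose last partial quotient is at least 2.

[17; 3, 3, 1, 1, 1, 3]

2267 = 17*131 + 40
131 = 3*40 + 11
40 = 3*11 + 7
11 = 1*7 + 4
7 = 1*4 + 3
4 = 1*3 + 1
3 = 3*1 + 0  (stop)
So 2267/131 = [17; 3, 3, 1, 1, 1, 3].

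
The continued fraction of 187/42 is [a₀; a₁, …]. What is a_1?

187 = 4·42 + 19   →  a_0 = 4
42 = 2·19 + 4   →  a_1 = 2

2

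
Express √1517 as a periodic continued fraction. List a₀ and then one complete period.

[38; 1, 18, 2, 18, 1, 76]

a₀ = ⌊√1517⌋ = 38.
With m₀=0, d₀=1 and mₖ₊₁ = dₖaₖ − mₖ, dₖ₊₁ = (n − mₖ₊₁²)/dₖ, aₖ₊₁ = ⌊(a₀+mₖ₊₁)/dₖ₊₁⌋:
  k=1: m=38, d=73, a=1
  k=2: m=35, d=4, a=18
  k=3: m=37, d=37, a=2
  k=4: m=37, d=4, a=18
  k=5: m=35, d=73, a=1
  k=6: m=38, d=1, a=76
d=1 and a=2a₀=76 at k=6, so the next step gives (m, d) = (38, 73) again — its k=1 value — and the period has length 6.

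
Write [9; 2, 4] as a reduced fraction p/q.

85/9

Fold from the inside: start with 4/1.
  2 + 1/4 = 9/4
  9 + 4/9 = 85/9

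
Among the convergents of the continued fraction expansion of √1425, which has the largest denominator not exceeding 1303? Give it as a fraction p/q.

45601/1208

√1425 = [37; 1, 2, 1, 74, …] (period length 4).
Convergents:
  p_0/q_0 = 37/1
  p_1/q_1 = 38/1
  p_2/q_2 = 113/3
  p_3/q_3 = 151/4
  p_4/q_4 = 11287/299
  p_5/q_5 = 11438/303
  p_6/q_6 = 34163/905
  p_7/q_7 = 45601/1208
  p_8/q_8 = 3408637/90297
q_7 = 1208 ≤ 1303 < 90297 = q_8, so the answer is 45601/1208.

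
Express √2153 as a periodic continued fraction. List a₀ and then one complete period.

a₀ = ⌊√2153⌋ = 46.
With m₀=0, d₀=1 and mₖ₊₁ = dₖaₖ − mₖ, dₖ₊₁ = (n − mₖ₊₁²)/dₖ, aₖ₊₁ = ⌊(a₀+mₖ₊₁)/dₖ₊₁⌋:
  k=1: m=46, d=37, a=2
  k=2: m=28, d=37, a=2
  k=3: m=46, d=1, a=92
d=1 and a=2a₀=92 at k=3, so the next step gives (m, d) = (46, 37) again — its k=1 value — and the period has length 3.

[46; 2, 2, 92]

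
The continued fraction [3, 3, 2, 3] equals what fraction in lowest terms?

Fold from the inside: start with 3/1.
  2 + 1/3 = 7/3
  3 + 3/7 = 24/7
  3 + 7/24 = 79/24

79/24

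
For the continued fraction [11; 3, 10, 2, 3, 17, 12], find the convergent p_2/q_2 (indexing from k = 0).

351/31

Using pₖ = aₖpₖ₋₁ + pₖ₋₂, qₖ = aₖqₖ₋₁ + qₖ₋₂ (with p₋₁=1, p₋₂=0, q₋₁=0, q₋₂=1):
  k=0: a=11, p=11, q=1
  k=1: a=3, p=34, q=3
  k=2: a=10, p=351, q=31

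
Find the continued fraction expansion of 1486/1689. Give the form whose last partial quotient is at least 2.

1486 = 0·1689 + 1486
1689 = 1·1486 + 203
1486 = 7·203 + 65
203 = 3·65 + 8
65 = 8·8 + 1
8 = 8·1 + 0  (stop)
So 1486/1689 = [0; 1, 7, 3, 8, 8].

[0; 1, 7, 3, 8, 8]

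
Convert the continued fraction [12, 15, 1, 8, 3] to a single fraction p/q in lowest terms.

5368/445

Using pₖ = aₖpₖ₋₁ + pₖ₋₂ and qₖ = aₖqₖ₋₁ + qₖ₋₂:
  k=0: a=12, p=12, q=1
  k=1: a=15, p=181, q=15
  k=2: a=1, p=193, q=16
  k=3: a=8, p=1725, q=143
  k=4: a=3, p=5368, q=445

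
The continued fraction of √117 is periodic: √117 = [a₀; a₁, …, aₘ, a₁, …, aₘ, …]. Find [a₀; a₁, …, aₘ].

a₀ = ⌊√117⌋ = 10.
With m₀=0, d₀=1 and mₖ₊₁ = dₖaₖ − mₖ, dₖ₊₁ = (n − mₖ₊₁²)/dₖ, aₖ₊₁ = ⌊(a₀+mₖ₊₁)/dₖ₊₁⌋:
  k=1: m=10, d=17, a=1
  k=2: m=7, d=4, a=4
  k=3: m=9, d=9, a=2
  k=4: m=9, d=4, a=4
  k=5: m=7, d=17, a=1
  k=6: m=10, d=1, a=20
d=1 and a=2a₀=20 at k=6, so the next step gives (m, d) = (10, 17) again — its k=1 value — and the period has length 6.

[10; 1, 4, 2, 4, 1, 20]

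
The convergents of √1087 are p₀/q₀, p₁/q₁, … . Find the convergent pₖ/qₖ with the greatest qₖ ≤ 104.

√1087 = [32; 1, 31, 1, 64, …] (period length 4).
Convergents:
  p_0/q_0 = 32/1
  p_1/q_1 = 33/1
  p_2/q_2 = 1055/32
  p_3/q_3 = 1088/33
  p_4/q_4 = 70687/2144
q_3 = 33 ≤ 104 < 2144 = q_4, so the answer is 1088/33.

1088/33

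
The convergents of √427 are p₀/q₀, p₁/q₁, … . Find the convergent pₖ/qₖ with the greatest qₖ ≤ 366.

√427 = [20; 1, 1, 1, 40, …] (period length 4).
Convergents:
  p_0/q_0 = 20/1
  p_1/q_1 = 21/1
  p_2/q_2 = 41/2
  p_3/q_3 = 62/3
  p_4/q_4 = 2521/122
  p_5/q_5 = 2583/125
  p_6/q_6 = 5104/247
  p_7/q_7 = 7687/372
q_6 = 247 ≤ 366 < 372 = q_7, so the answer is 5104/247.

5104/247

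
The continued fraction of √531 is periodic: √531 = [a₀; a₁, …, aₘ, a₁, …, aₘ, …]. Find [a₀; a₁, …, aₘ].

a₀ = ⌊√531⌋ = 23.
With m₀=0, d₀=1 and mₖ₊₁ = dₖaₖ − mₖ, dₖ₊₁ = (n − mₖ₊₁²)/dₖ, aₖ₊₁ = ⌊(a₀+mₖ₊₁)/dₖ₊₁⌋:
  k=1: m=23, d=2, a=23
  k=2: m=23, d=1, a=46
d=1 and a=2a₀=46 at k=2, so the next step gives (m, d) = (23, 2) again — its k=1 value — and the period has length 2.

[23; 23, 46]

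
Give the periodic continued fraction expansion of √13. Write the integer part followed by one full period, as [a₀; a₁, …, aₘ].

a₀ = ⌊√13⌋ = 3.
With m₀=0, d₀=1 and mₖ₊₁ = dₖaₖ − mₖ, dₖ₊₁ = (n − mₖ₊₁²)/dₖ, aₖ₊₁ = ⌊(a₀+mₖ₊₁)/dₖ₊₁⌋:
  k=1: m=3, d=4, a=1
  k=2: m=1, d=3, a=1
  k=3: m=2, d=3, a=1
  k=4: m=1, d=4, a=1
  k=5: m=3, d=1, a=6
d=1 and a=2a₀=6 at k=5, so the next step gives (m, d) = (3, 4) again — its k=1 value — and the period has length 5.

[3; 1, 1, 1, 1, 6]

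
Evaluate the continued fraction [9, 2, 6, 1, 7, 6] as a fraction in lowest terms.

6844/723

Using pₖ = aₖpₖ₋₁ + pₖ₋₂ and qₖ = aₖqₖ₋₁ + qₖ₋₂:
  k=0: a=9, p=9, q=1
  k=1: a=2, p=19, q=2
  k=2: a=6, p=123, q=13
  k=3: a=1, p=142, q=15
  k=4: a=7, p=1117, q=118
  k=5: a=6, p=6844, q=723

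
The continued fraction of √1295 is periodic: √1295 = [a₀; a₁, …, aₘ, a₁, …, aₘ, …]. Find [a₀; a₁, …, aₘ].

a₀ = ⌊√1295⌋ = 35.

[35; 1, 70]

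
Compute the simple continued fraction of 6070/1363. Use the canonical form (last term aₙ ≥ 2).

[4; 2, 4, 1, 6, 2, 8]

6070 = 4*1363 + 618
1363 = 2*618 + 127
618 = 4*127 + 110
127 = 1*110 + 17
110 = 6*17 + 8
17 = 2*8 + 1
8 = 8*1 + 0  (stop)
So 6070/1363 = [4; 2, 4, 1, 6, 2, 8].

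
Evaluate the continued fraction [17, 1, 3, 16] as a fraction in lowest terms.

1154/65

Fold from the inside: start with 16/1.
  3 + 1/16 = 49/16
  1 + 16/49 = 65/49
  17 + 49/65 = 1154/65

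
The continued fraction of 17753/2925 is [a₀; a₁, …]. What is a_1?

17753 = 6·2925 + 203   →  a_0 = 6
2925 = 14·203 + 83   →  a_1 = 14

14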